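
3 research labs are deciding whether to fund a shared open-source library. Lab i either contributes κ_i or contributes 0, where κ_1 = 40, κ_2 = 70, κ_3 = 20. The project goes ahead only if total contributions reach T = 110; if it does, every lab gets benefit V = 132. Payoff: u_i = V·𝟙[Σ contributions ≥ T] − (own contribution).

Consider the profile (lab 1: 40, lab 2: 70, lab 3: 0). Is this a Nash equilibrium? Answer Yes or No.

Total = 110 ≥ 110: provided.
Lab 1 (pledges 40, payoff 92): dropping to 0 → total 70, payoff 0. No gain.
Lab 2 (pledges 70, payoff 62): dropping to 0 → total 40, payoff 0. No gain.
Lab 3 (pledges 0, payoff 132): pledging 20 → total 130, payoff 112. No gain.

Yes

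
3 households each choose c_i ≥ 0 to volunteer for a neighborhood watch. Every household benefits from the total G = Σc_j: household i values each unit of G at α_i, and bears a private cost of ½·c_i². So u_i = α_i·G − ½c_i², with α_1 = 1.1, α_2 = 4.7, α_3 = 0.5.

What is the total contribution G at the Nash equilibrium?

Household i's FOC: ∂u_i/∂c_i = α_i − c_i = 0, so c_i* = α_i.
NE contributions = (1.1, 4.7, 0.5); G = 6.3.

6.3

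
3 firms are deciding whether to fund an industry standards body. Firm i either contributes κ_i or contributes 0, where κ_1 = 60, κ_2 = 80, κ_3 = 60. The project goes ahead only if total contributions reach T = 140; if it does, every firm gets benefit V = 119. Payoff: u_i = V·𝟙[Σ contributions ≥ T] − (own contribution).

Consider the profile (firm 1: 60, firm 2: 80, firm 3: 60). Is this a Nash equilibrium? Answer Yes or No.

No

Total = 200 ≥ 140: provided.
Firm 1 (pledges 60, payoff 59): dropping to 0 → total 140, payoff 119. Profitable deviation.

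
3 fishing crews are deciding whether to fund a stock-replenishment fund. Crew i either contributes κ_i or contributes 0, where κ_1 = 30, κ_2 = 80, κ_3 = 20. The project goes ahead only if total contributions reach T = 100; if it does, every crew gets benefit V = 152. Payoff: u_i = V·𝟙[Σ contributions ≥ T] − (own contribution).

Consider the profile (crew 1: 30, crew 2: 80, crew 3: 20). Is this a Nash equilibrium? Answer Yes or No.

Total = 130 ≥ 100: provided.
Crew 1 (pledges 30, payoff 122): dropping to 0 → total 100, payoff 152. Profitable deviation.

No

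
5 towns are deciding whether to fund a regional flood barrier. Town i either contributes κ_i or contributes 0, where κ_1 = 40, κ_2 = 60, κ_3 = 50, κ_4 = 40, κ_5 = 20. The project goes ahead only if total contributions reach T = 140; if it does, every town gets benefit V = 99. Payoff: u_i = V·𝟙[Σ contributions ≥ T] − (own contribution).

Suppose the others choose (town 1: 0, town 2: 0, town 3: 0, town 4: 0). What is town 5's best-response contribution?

Others' total = 0. Even contributing 20 gives 20 < 140: no benefit either way.
Best response: 0.

0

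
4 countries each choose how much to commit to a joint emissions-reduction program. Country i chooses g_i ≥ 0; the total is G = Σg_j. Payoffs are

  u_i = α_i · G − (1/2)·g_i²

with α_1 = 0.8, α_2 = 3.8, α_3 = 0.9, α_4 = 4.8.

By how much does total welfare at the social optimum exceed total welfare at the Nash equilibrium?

125.555

Country i's FOC: ∂u_i/∂g_i = α_i − g_i = 0, so g_i* = α_i.
NE contributions = (0.8, 3.8, 0.9, 4.8); G = 10.3.
W^NE = (Σα)·G − ½Σα_i² = 10.3² − ½·38.93 = 86.625.
Planner sets g_i = Σα_j = 10.3 for every i, so G^SO = 4·10.3 = 41.2.
W^SO = (Σα)·G^SO − ½·4·(Σα)² = (4/2)·10.3² = 212.18.
Deadweight loss = W^SO − W^NE = 125.555.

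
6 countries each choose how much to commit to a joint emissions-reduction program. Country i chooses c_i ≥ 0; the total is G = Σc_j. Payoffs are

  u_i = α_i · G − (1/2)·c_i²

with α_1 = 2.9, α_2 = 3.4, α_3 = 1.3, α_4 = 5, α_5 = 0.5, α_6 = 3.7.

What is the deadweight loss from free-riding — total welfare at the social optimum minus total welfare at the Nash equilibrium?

Country i's FOC: ∂u_i/∂c_i = α_i − c_i = 0, so c_i* = α_i.
NE contributions = (2.9, 3.4, 1.3, 5, 0.5, 3.7); G = 16.8.
W^NE = (Σα)·G − ½Σα_i² = 16.8² − ½·60.6 = 251.94.
Planner sets c_i = Σα_j = 16.8 for every i, so G^SO = 6·16.8 = 100.8.
W^SO = (Σα)·G^SO − ½·6·(Σα)² = (6/2)·16.8² = 846.72.
Deadweight loss = W^SO − W^NE = 594.78.

594.78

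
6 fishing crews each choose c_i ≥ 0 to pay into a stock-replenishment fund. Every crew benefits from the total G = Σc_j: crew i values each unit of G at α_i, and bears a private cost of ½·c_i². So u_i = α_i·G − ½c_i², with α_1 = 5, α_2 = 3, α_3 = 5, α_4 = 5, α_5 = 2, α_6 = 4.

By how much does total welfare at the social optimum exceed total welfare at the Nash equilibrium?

Crew i's FOC: ∂u_i/∂c_i = α_i − c_i = 0, so c_i* = α_i.
NE contributions = (5, 3, 5, 5, 2, 4); G = 24.
W^NE = (Σα)·G − ½Σα_i² = 24² − ½·104 = 524.
Planner sets c_i = Σα_j = 24 for every i, so G^SO = 6·24 = 144.
W^SO = (Σα)·G^SO − ½·6·(Σα)² = (6/2)·24² = 1728.
Deadweight loss = W^SO − W^NE = 1204.

1204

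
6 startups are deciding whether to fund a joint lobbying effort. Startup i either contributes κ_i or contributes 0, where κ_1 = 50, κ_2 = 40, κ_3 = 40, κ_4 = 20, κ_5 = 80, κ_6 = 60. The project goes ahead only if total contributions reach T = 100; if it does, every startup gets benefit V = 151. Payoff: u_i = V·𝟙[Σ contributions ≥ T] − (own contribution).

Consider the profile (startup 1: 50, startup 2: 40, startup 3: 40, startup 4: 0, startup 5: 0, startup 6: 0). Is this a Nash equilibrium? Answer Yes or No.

Total = 130 ≥ 100: provided.
Startup 1 (pledges 50, payoff 101): dropping to 0 → total 80, payoff 0. No gain.
Startup 2 (pledges 40, payoff 111): dropping to 0 → total 90, payoff 0. No gain.
Startup 3 (pledges 40, payoff 111): dropping to 0 → total 90, payoff 0. No gain.
Startup 4 (pledges 0, payoff 151): pledging 20 → total 150, payoff 131. No gain.
Startup 5 (pledges 0, payoff 151): pledging 80 → total 210, payoff 71. No gain.
Startup 6 (pledges 0, payoff 151): pledging 60 → total 190, payoff 91. No gain.

Yes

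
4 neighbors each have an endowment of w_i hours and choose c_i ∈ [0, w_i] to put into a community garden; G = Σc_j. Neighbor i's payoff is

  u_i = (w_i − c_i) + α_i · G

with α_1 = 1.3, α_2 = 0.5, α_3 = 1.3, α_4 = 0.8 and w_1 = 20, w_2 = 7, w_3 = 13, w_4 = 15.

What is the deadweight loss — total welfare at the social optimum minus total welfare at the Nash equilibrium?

63.8

∂u_i/∂c_i = α_i − 1, so neighbor i contributes w_i if α_i > 1, else 0.
α_i > 1 for i ∈ {1, 3}; NE contributions (20, 0, 13, 0), G = 33.
W^NE = Σw_i − G^NE + (Σα_i)·G^NE = 55 + 2.9·33 = 150.7.
Planner: ∂(Σu_j)/∂c_i = Σα_j − 1 = 2.9 > 0, so everyone contributes w_i; G^SO = 55, W^SO = 55 + 2.9·55 = 214.5.
Deadweight loss = 63.8.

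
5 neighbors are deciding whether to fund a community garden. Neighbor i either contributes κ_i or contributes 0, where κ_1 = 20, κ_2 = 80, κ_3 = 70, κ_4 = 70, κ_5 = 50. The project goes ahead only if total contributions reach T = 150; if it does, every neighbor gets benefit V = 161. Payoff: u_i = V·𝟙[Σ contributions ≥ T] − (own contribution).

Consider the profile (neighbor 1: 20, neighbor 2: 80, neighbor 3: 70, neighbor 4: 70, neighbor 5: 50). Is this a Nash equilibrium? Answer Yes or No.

No

Total = 290 ≥ 150: provided.
Neighbor 1 (pledges 20, payoff 141): dropping to 0 → total 270, payoff 161. Profitable deviation.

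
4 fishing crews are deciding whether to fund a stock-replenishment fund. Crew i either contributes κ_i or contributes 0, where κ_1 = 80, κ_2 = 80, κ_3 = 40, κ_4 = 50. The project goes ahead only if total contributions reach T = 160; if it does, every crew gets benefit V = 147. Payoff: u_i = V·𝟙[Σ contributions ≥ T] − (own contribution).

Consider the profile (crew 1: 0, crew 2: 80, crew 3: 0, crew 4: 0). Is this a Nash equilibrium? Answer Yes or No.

No

Total = 80 < 160: not provided.
Crew 1 (pledges 0, payoff 0): pledging 80 → total 160, payoff 67. Profitable deviation.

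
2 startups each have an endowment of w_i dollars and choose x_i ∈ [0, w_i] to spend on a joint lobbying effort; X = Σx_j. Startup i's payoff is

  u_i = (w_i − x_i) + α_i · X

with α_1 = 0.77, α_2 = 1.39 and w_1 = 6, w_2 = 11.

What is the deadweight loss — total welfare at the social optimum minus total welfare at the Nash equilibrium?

6.96

∂u_i/∂x_i = α_i − 1, so startup i contributes w_i if α_i > 1, else 0.
α_i > 1 for i ∈ {2}; NE contributions (0, 11), X = 11.
W^NE = Σw_i − X^NE + (Σα_i)·X^NE = 17 + 1.16·11 = 29.76.
Planner: ∂(Σu_j)/∂x_i = Σα_j − 1 = 1.16 > 0, so everyone contributes w_i; X^SO = 17, W^SO = 17 + 1.16·17 = 36.72.
Deadweight loss = 6.96.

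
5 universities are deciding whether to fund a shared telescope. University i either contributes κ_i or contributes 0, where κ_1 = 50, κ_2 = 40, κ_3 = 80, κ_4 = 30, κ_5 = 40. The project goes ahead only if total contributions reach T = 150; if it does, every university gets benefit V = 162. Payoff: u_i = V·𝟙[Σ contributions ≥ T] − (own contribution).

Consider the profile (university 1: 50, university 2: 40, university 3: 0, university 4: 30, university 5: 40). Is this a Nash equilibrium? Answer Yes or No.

Total = 160 ≥ 150: provided.
University 1 (pledges 50, payoff 112): dropping to 0 → total 110, payoff 0. No gain.
University 2 (pledges 40, payoff 122): dropping to 0 → total 120, payoff 0. No gain.
University 3 (pledges 0, payoff 162): pledging 80 → total 240, payoff 82. No gain.
University 4 (pledges 30, payoff 132): dropping to 0 → total 130, payoff 0. No gain.
University 5 (pledges 40, payoff 122): dropping to 0 → total 120, payoff 0. No gain.

Yes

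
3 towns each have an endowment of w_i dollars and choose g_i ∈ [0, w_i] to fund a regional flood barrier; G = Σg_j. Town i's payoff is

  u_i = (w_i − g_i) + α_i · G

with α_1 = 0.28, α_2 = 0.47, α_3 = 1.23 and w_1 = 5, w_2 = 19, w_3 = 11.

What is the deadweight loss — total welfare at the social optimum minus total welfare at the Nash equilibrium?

∂u_i/∂g_i = α_i − 1, so town i contributes w_i if α_i > 1, else 0.
α_i > 1 for i ∈ {3}; NE contributions (0, 0, 11), G = 11.
W^NE = Σw_i − G^NE + (Σα_i)·G^NE = 35 + 0.98·11 = 45.78.
Planner: ∂(Σu_j)/∂g_i = Σα_j − 1 = 0.98 > 0, so everyone contributes w_i; G^SO = 35, W^SO = 35 + 0.98·35 = 69.3.
Deadweight loss = 23.52.

23.52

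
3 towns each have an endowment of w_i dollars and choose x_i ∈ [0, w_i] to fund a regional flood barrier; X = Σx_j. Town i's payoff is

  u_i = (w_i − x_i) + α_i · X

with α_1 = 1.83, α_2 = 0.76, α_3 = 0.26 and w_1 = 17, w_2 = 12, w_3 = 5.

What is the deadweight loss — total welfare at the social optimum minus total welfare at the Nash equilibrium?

∂u_i/∂x_i = α_i − 1, so town i contributes w_i if α_i > 1, else 0.
α_i > 1 for i ∈ {1}; NE contributions (17, 0, 0), X = 17.
W^NE = Σw_i − X^NE + (Σα_i)·X^NE = 34 + 1.85·17 = 65.45.
Planner: ∂(Σu_j)/∂x_i = Σα_j − 1 = 1.85 > 0, so everyone contributes w_i; X^SO = 34, W^SO = 34 + 1.85·34 = 96.9.
Deadweight loss = 31.45.

31.45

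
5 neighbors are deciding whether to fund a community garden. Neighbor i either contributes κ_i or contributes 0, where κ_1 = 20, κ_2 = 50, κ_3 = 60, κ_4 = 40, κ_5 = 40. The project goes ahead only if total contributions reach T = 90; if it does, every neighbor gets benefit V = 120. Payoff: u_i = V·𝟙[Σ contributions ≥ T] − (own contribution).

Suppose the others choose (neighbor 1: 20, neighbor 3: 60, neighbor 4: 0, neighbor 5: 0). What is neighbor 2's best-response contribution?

50

Others' total = 80. Contributing 50 brings total to 130 ≥ 90: gain V − κ_2 = 70.
Best response: 50.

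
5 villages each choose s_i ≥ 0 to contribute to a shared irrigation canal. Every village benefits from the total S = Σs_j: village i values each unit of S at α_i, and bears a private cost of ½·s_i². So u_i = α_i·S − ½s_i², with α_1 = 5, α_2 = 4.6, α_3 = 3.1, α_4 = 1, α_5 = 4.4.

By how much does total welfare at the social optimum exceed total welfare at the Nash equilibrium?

Village i's FOC: ∂u_i/∂s_i = α_i − s_i = 0, so s_i* = α_i.
NE contributions = (5, 4.6, 3.1, 1, 4.4); S = 18.1.
W^NE = (Σα)·S − ½Σα_i² = 18.1² − ½·76.13 = 289.545.
Planner sets s_i = Σα_j = 18.1 for every i, so S^SO = 5·18.1 = 90.5.
W^SO = (Σα)·S^SO − ½·5·(Σα)² = (5/2)·18.1² = 819.025.
Deadweight loss = W^SO − W^NE = 529.48.

529.48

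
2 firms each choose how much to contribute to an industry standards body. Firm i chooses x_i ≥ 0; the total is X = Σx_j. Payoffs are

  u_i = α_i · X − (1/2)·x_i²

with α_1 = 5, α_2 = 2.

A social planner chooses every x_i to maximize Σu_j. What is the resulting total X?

Planner FOC: ∂(Σu_j)/∂x_i = (Σα_j) − x_i = 0, so x_i^SO = Σα_j = 7 for every i; X^SO = 14.

14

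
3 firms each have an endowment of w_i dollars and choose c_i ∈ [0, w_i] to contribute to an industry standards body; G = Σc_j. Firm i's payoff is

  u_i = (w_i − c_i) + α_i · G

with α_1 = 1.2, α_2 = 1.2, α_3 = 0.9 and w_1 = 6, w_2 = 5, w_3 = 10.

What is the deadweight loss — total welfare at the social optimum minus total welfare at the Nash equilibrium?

∂u_i/∂c_i = α_i − 1, so firm i contributes w_i if α_i > 1, else 0.
α_i > 1 for i ∈ {1, 2}; NE contributions (6, 5, 0), G = 11.
W^NE = Σw_i − G^NE + (Σα_i)·G^NE = 21 + 2.3·11 = 46.3.
Planner: ∂(Σu_j)/∂c_i = Σα_j − 1 = 2.3 > 0, so everyone contributes w_i; G^SO = 21, W^SO = 21 + 2.3·21 = 69.3.
Deadweight loss = 23.

23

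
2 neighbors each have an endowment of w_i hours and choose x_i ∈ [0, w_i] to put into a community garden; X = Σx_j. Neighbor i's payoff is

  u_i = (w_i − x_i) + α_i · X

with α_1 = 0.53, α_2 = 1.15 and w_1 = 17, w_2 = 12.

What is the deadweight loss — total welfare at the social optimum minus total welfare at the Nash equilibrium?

11.56

∂u_i/∂x_i = α_i − 1, so neighbor i contributes w_i if α_i > 1, else 0.
α_i > 1 for i ∈ {2}; NE contributions (0, 12), X = 12.
W^NE = Σw_i − X^NE + (Σα_i)·X^NE = 29 + 0.68·12 = 37.16.
Planner: ∂(Σu_j)/∂x_i = Σα_j − 1 = 0.68 > 0, so everyone contributes w_i; X^SO = 29, W^SO = 29 + 0.68·29 = 48.72.
Deadweight loss = 11.56.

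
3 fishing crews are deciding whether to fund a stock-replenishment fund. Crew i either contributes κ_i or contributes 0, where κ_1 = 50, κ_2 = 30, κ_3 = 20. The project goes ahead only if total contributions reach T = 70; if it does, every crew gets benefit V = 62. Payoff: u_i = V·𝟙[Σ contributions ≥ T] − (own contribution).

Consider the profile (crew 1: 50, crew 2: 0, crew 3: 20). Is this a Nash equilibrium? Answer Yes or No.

Total = 70 ≥ 70: provided.
Crew 1 (pledges 50, payoff 12): dropping to 0 → total 20, payoff 0. No gain.
Crew 2 (pledges 0, payoff 62): pledging 30 → total 100, payoff 32. No gain.
Crew 3 (pledges 20, payoff 42): dropping to 0 → total 50, payoff 0. No gain.

Yes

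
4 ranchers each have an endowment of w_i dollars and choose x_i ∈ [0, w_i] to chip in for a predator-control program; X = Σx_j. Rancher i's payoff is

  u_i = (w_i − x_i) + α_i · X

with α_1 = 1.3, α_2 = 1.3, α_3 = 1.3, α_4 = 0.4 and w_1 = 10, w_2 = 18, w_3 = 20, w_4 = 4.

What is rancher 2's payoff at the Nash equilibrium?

62.4

∂u_i/∂x_i = α_i − 1, so rancher i contributes w_i if α_i > 1, else 0.
α_i > 1 for i ∈ {1, 2, 3}; NE contributions (10, 18, 20, 0), X = 48.
u_2 = (18 − 18) + 1.3·48 = 62.4.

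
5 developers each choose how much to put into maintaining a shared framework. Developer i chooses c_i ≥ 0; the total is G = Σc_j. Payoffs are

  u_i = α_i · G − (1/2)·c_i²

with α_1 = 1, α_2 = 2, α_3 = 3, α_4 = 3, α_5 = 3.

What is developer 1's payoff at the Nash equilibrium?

11.5

Developer i's FOC: ∂u_i/∂c_i = α_i − c_i = 0, so c_i* = α_i.
NE contributions = (1, 2, 3, 3, 3); G = 12.
u_1 = α_1·G − ½·(c_1)² = 1·12 − ½·1² = 11.5.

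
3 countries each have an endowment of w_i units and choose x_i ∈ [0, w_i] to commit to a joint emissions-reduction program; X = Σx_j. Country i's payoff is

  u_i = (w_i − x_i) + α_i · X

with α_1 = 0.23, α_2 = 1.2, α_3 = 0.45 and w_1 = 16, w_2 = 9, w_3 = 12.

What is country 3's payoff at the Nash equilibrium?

16.05

∂u_i/∂x_i = α_i − 1, so country i contributes w_i if α_i > 1, else 0.
α_i > 1 for i ∈ {2}; NE contributions (0, 9, 0), X = 9.
u_3 = (12 − 0) + 0.45·9 = 16.05.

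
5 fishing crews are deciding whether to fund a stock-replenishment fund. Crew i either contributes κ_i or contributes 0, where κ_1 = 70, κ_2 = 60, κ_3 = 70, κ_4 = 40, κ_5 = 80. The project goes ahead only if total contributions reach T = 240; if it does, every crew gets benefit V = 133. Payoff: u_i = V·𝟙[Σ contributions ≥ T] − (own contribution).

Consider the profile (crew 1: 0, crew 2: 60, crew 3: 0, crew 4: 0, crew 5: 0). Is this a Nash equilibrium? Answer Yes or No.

No

Total = 60 < 240: not provided.
Crew 1 (pledges 0, payoff 0): pledging 70 → total 130, payoff -70. No gain.
Crew 2 (pledges 60, payoff -60): dropping to 0 → total 0, payoff 0. Profitable deviation.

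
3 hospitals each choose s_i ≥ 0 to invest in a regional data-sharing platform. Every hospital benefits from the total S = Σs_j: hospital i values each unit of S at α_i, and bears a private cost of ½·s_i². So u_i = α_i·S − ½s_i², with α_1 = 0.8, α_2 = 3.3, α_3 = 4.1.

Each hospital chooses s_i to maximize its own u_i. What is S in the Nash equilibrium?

8.2

Hospital i's FOC: ∂u_i/∂s_i = α_i − s_i = 0, so s_i* = α_i.
NE contributions = (0.8, 3.3, 4.1); S = 8.2.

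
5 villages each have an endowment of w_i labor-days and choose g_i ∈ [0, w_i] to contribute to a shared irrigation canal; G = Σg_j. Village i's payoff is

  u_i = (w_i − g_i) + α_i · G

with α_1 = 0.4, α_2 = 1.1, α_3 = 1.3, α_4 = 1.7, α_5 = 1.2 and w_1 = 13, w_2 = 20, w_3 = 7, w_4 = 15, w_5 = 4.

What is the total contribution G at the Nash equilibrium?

46

∂u_i/∂g_i = α_i − 1, so village i contributes w_i if α_i > 1, else 0.
α_i > 1 for i ∈ {2, 3, 4, 5}; NE contributions (0, 20, 7, 15, 4), G = 46.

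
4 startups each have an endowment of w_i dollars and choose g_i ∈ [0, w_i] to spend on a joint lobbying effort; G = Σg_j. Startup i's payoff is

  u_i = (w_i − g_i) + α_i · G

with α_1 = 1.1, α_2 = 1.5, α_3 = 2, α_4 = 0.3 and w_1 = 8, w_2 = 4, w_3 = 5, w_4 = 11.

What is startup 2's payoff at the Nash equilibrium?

∂u_i/∂g_i = α_i − 1, so startup i contributes w_i if α_i > 1, else 0.
α_i > 1 for i ∈ {1, 2, 3}; NE contributions (8, 4, 5, 0), G = 17.
u_2 = (4 − 4) + 1.5·17 = 25.5.

25.5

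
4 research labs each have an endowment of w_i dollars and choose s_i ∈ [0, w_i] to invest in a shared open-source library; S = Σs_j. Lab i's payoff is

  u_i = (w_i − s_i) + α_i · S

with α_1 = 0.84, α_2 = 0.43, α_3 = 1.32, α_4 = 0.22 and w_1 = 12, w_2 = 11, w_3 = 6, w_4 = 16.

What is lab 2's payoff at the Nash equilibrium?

13.58

∂u_i/∂s_i = α_i − 1, so lab i contributes w_i if α_i > 1, else 0.
α_i > 1 for i ∈ {3}; NE contributions (0, 0, 6, 0), S = 6.
u_2 = (11 − 0) + 0.43·6 = 13.58.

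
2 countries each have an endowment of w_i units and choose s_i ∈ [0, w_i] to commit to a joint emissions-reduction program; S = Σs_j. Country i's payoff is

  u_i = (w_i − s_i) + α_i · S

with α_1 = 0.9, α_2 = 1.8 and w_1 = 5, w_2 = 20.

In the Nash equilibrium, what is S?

∂u_i/∂s_i = α_i − 1, so country i contributes w_i if α_i > 1, else 0.
α_i > 1 for i ∈ {2}; NE contributions (0, 20), S = 20.

20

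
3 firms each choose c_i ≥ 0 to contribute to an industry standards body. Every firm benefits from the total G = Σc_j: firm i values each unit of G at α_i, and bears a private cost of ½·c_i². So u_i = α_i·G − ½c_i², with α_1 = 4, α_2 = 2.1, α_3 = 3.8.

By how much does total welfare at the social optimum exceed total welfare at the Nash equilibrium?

Firm i's FOC: ∂u_i/∂c_i = α_i − c_i = 0, so c_i* = α_i.
NE contributions = (4, 2.1, 3.8); G = 9.9.
W^NE = (Σα)·G − ½Σα_i² = 9.9² − ½·34.85 = 80.585.
Planner sets c_i = Σα_j = 9.9 for every i, so G^SO = 3·9.9 = 29.7.
W^SO = (Σα)·G^SO − ½·3·(Σα)² = (3/2)·9.9² = 147.015.
Deadweight loss = W^SO − W^NE = 66.43.

66.43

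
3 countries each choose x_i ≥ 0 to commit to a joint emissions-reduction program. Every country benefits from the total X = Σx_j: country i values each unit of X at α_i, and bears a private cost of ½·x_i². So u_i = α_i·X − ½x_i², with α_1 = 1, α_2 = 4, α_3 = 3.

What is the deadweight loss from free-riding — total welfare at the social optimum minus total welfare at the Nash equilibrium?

45

Country i's FOC: ∂u_i/∂x_i = α_i − x_i = 0, so x_i* = α_i.
NE contributions = (1, 4, 3); X = 8.
W^NE = (Σα)·X − ½Σα_i² = 8² − ½·26 = 51.
Planner sets x_i = Σα_j = 8 for every i, so X^SO = 3·8 = 24.
W^SO = (Σα)·X^SO − ½·3·(Σα)² = (3/2)·8² = 96.
Deadweight loss = W^SO − W^NE = 45.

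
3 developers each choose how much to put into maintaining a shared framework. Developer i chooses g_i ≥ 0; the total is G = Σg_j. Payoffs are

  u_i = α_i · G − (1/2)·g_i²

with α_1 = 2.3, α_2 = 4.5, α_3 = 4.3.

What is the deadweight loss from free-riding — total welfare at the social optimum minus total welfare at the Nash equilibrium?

83.62

Developer i's FOC: ∂u_i/∂g_i = α_i − g_i = 0, so g_i* = α_i.
NE contributions = (2.3, 4.5, 4.3); G = 11.1.
W^NE = (Σα)·G − ½Σα_i² = 11.1² − ½·44.03 = 101.195.
Planner sets g_i = Σα_j = 11.1 for every i, so G^SO = 3·11.1 = 33.3.
W^SO = (Σα)·G^SO − ½·3·(Σα)² = (3/2)·11.1² = 184.815.
Deadweight loss = W^SO − W^NE = 83.62.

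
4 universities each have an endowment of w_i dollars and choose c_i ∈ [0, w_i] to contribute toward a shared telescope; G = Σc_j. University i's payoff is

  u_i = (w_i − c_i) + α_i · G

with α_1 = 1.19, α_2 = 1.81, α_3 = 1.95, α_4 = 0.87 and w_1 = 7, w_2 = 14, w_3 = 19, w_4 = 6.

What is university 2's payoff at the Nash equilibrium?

∂u_i/∂c_i = α_i − 1, so university i contributes w_i if α_i > 1, else 0.
α_i > 1 for i ∈ {1, 2, 3}; NE contributions (7, 14, 19, 0), G = 40.
u_2 = (14 − 14) + 1.81·40 = 72.4.

72.4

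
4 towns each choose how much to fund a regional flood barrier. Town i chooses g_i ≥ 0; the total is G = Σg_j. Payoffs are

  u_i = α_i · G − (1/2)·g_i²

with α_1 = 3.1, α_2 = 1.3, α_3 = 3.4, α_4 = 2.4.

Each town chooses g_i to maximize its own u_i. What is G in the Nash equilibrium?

Town i's FOC: ∂u_i/∂g_i = α_i − g_i = 0, so g_i* = α_i.
NE contributions = (3.1, 1.3, 3.4, 2.4); G = 10.2.

10.2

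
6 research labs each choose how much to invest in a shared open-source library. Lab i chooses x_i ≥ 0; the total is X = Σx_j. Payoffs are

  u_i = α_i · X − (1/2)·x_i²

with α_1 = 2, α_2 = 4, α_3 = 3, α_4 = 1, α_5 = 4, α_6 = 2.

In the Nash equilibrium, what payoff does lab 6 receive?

30

Lab i's FOC: ∂u_i/∂x_i = α_i − x_i = 0, so x_i* = α_i.
NE contributions = (2, 4, 3, 1, 4, 2); X = 16.
u_6 = α_6·X − ½·(x_6)² = 2·16 − ½·2² = 30.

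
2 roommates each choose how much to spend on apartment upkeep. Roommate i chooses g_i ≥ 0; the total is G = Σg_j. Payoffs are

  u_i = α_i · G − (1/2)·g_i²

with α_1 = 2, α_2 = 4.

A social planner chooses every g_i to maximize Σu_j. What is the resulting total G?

Planner FOC: ∂(Σu_j)/∂g_i = (Σα_j) − g_i = 0, so g_i^SO = Σα_j = 6 for every i; G^SO = 12.

12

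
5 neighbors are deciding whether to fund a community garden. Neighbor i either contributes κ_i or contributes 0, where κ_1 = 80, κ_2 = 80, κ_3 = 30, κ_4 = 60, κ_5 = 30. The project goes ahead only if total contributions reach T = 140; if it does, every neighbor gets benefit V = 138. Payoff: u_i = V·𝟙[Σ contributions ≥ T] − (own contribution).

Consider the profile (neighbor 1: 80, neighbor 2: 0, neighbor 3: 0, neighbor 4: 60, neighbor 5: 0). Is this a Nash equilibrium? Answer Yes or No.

Yes

Total = 140 ≥ 140: provided.
Neighbor 1 (pledges 80, payoff 58): dropping to 0 → total 60, payoff 0. No gain.
Neighbor 2 (pledges 0, payoff 138): pledging 80 → total 220, payoff 58. No gain.
Neighbor 3 (pledges 0, payoff 138): pledging 30 → total 170, payoff 108. No gain.
Neighbor 4 (pledges 60, payoff 78): dropping to 0 → total 80, payoff 0. No gain.
Neighbor 5 (pledges 0, payoff 138): pledging 30 → total 170, payoff 108. No gain.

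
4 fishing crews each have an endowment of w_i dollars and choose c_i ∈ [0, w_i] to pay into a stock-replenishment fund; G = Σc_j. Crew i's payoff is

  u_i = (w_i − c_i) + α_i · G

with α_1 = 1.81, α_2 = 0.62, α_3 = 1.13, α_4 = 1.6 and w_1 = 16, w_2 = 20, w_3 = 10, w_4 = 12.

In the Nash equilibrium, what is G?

∂u_i/∂c_i = α_i − 1, so crew i contributes w_i if α_i > 1, else 0.
α_i > 1 for i ∈ {1, 3, 4}; NE contributions (16, 0, 10, 12), G = 38.

38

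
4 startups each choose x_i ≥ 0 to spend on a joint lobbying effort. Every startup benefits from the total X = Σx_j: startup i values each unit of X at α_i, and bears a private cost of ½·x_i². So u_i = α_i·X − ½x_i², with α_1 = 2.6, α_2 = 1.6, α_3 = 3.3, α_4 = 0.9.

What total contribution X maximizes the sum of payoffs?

Planner FOC: ∂(Σu_j)/∂x_i = (Σα_j) − x_i = 0, so x_i^SO = Σα_j = 8.4 for every i; X^SO = 33.6.

33.6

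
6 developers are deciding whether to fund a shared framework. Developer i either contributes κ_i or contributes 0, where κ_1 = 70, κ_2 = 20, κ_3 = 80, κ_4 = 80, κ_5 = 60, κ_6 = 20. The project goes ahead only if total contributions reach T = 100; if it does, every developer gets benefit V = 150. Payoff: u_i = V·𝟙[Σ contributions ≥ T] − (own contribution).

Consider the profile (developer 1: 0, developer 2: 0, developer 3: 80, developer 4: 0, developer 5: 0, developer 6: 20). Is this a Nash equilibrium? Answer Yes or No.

Yes

Total = 100 ≥ 100: provided.
Developer 1 (pledges 0, payoff 150): pledging 70 → total 170, payoff 80. No gain.
Developer 2 (pledges 0, payoff 150): pledging 20 → total 120, payoff 130. No gain.
Developer 3 (pledges 80, payoff 70): dropping to 0 → total 20, payoff 0. No gain.
Developer 4 (pledges 0, payoff 150): pledging 80 → total 180, payoff 70. No gain.
Developer 5 (pledges 0, payoff 150): pledging 60 → total 160, payoff 90. No gain.
Developer 6 (pledges 20, payoff 130): dropping to 0 → total 80, payoff 0. No gain.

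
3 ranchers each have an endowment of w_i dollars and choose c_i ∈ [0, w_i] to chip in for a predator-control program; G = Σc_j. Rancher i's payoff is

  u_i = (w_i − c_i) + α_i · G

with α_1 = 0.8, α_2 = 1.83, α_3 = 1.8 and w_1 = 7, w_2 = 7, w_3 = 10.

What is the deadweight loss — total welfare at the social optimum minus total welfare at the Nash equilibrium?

24.01

∂u_i/∂c_i = α_i − 1, so rancher i contributes w_i if α_i > 1, else 0.
α_i > 1 for i ∈ {2, 3}; NE contributions (0, 7, 10), G = 17.
W^NE = Σw_i − G^NE + (Σα_i)·G^NE = 24 + 3.43·17 = 82.31.
Planner: ∂(Σu_j)/∂c_i = Σα_j − 1 = 3.43 > 0, so everyone contributes w_i; G^SO = 24, W^SO = 24 + 3.43·24 = 106.32.
Deadweight loss = 24.01.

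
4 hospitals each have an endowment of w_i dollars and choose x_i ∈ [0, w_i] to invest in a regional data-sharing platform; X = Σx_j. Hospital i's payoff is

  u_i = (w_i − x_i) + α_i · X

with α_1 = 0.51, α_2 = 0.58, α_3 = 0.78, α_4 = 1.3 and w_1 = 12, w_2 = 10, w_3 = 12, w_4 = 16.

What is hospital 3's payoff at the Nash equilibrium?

24.48

∂u_i/∂x_i = α_i − 1, so hospital i contributes w_i if α_i > 1, else 0.
α_i > 1 for i ∈ {4}; NE contributions (0, 0, 0, 16), X = 16.
u_3 = (12 − 0) + 0.78·16 = 24.48.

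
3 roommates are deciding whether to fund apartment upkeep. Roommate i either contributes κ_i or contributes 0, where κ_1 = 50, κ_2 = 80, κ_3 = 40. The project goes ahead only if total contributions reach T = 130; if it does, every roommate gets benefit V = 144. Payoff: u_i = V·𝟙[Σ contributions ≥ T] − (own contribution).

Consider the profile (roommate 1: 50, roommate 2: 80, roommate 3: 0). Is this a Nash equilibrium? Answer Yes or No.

Total = 130 ≥ 130: provided.
Roommate 1 (pledges 50, payoff 94): dropping to 0 → total 80, payoff 0. No gain.
Roommate 2 (pledges 80, payoff 64): dropping to 0 → total 50, payoff 0. No gain.
Roommate 3 (pledges 0, payoff 144): pledging 40 → total 170, payoff 104. No gain.

Yes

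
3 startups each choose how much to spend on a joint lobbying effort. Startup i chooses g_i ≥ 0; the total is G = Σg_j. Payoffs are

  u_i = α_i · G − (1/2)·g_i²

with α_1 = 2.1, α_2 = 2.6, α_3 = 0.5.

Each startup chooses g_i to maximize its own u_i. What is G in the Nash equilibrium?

Startup i's FOC: ∂u_i/∂g_i = α_i − g_i = 0, so g_i* = α_i.
NE contributions = (2.1, 2.6, 0.5); G = 5.2.

5.2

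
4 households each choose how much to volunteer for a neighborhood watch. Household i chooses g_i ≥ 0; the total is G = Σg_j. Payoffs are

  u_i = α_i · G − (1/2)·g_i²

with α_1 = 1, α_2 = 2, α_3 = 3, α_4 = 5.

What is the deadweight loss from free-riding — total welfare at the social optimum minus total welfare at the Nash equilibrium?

140.5

Household i's FOC: ∂u_i/∂g_i = α_i − g_i = 0, so g_i* = α_i.
NE contributions = (1, 2, 3, 5); G = 11.
W^NE = (Σα)·G − ½Σα_i² = 11² − ½·39 = 101.5.
Planner sets g_i = Σα_j = 11 for every i, so G^SO = 4·11 = 44.
W^SO = (Σα)·G^SO − ½·4·(Σα)² = (4/2)·11² = 242.
Deadweight loss = W^SO − W^NE = 140.5.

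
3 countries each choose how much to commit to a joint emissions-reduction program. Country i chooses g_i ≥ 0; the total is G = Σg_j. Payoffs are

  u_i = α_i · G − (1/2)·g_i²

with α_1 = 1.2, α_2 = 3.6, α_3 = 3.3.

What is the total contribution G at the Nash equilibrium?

8.1

Country i's FOC: ∂u_i/∂g_i = α_i − g_i = 0, so g_i* = α_i.
NE contributions = (1.2, 3.6, 3.3); G = 8.1.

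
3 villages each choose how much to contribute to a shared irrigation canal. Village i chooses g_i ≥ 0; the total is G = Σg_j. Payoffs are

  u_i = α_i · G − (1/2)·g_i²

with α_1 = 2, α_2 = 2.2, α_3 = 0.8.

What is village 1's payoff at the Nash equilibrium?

Village i's FOC: ∂u_i/∂g_i = α_i − g_i = 0, so g_i* = α_i.
NE contributions = (2, 2.2, 0.8); G = 5.
u_1 = α_1·G − ½·(g_1)² = 2·5 − ½·2² = 8.

8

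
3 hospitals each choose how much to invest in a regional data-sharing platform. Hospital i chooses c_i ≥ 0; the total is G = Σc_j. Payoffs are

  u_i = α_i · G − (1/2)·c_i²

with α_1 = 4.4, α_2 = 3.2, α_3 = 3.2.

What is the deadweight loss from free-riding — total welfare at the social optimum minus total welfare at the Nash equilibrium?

Hospital i's FOC: ∂u_i/∂c_i = α_i − c_i = 0, so c_i* = α_i.
NE contributions = (4.4, 3.2, 3.2); G = 10.8.
W^NE = (Σα)·G − ½Σα_i² = 10.8² − ½·39.84 = 96.72.
Planner sets c_i = Σα_j = 10.8 for every i, so G^SO = 3·10.8 = 32.4.
W^SO = (Σα)·G^SO − ½·3·(Σα)² = (3/2)·10.8² = 174.96.
Deadweight loss = W^SO − W^NE = 78.24.

78.24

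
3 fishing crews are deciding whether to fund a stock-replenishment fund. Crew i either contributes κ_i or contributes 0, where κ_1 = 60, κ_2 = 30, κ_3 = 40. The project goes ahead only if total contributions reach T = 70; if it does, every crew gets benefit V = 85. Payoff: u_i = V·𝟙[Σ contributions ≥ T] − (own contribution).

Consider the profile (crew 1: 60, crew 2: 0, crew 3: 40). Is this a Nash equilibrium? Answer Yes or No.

Total = 100 ≥ 70: provided.
Crew 1 (pledges 60, payoff 25): dropping to 0 → total 40, payoff 0. No gain.
Crew 2 (pledges 0, payoff 85): pledging 30 → total 130, payoff 55. No gain.
Crew 3 (pledges 40, payoff 45): dropping to 0 → total 60, payoff 0. No gain.

Yes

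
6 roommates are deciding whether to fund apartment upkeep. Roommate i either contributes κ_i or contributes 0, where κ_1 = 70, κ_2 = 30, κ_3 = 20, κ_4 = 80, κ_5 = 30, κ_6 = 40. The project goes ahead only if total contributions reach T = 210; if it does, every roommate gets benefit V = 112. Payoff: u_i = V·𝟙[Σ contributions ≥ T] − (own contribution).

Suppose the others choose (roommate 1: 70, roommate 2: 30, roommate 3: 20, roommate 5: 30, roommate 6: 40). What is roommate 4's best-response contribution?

80

Others' total = 190. Contributing 80 brings total to 270 ≥ 210: gain V − κ_4 = 32.
Best response: 80.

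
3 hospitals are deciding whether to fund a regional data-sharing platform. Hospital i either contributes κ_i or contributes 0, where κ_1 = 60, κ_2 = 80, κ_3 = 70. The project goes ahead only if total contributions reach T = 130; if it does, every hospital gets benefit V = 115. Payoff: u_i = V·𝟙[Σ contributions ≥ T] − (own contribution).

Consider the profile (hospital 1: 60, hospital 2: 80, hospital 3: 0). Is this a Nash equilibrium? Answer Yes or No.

Total = 140 ≥ 130: provided.
Hospital 1 (pledges 60, payoff 55): dropping to 0 → total 80, payoff 0. No gain.
Hospital 2 (pledges 80, payoff 35): dropping to 0 → total 60, payoff 0. No gain.
Hospital 3 (pledges 0, payoff 115): pledging 70 → total 210, payoff 45. No gain.

Yes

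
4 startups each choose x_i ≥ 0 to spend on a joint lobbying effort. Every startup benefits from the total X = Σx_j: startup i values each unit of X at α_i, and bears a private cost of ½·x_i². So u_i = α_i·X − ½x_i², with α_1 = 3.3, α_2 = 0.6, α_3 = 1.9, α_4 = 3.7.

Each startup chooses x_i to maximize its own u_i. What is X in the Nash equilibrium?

9.5

Startup i's FOC: ∂u_i/∂x_i = α_i − x_i = 0, so x_i* = α_i.
NE contributions = (3.3, 0.6, 1.9, 3.7); X = 9.5.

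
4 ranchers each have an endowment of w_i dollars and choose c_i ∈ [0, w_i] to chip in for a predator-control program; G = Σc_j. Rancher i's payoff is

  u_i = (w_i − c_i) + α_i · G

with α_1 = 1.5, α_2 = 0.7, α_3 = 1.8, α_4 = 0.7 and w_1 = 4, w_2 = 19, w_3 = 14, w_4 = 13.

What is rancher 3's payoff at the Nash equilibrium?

∂u_i/∂c_i = α_i − 1, so rancher i contributes w_i if α_i > 1, else 0.
α_i > 1 for i ∈ {1, 3}; NE contributions (4, 0, 14, 0), G = 18.
u_3 = (14 − 14) + 1.8·18 = 32.4.

32.4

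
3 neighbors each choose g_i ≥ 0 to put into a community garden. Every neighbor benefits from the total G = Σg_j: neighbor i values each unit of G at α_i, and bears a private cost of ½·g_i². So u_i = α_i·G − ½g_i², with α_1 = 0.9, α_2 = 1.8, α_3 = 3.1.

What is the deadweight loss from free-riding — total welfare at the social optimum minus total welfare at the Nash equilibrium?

Neighbor i's FOC: ∂u_i/∂g_i = α_i − g_i = 0, so g_i* = α_i.
NE contributions = (0.9, 1.8, 3.1); G = 5.8.
W^NE = (Σα)·G − ½Σα_i² = 5.8² − ½·13.66 = 26.81.
Planner sets g_i = Σα_j = 5.8 for every i, so G^SO = 3·5.8 = 17.4.
W^SO = (Σα)·G^SO − ½·3·(Σα)² = (3/2)·5.8² = 50.46.
Deadweight loss = W^SO − W^NE = 23.65.

23.65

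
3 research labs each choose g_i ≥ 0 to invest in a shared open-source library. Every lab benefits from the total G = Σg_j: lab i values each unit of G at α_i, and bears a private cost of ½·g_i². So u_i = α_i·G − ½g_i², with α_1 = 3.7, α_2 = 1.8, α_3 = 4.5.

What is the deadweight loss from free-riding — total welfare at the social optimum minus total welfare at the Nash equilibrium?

68.59

Lab i's FOC: ∂u_i/∂g_i = α_i − g_i = 0, so g_i* = α_i.
NE contributions = (3.7, 1.8, 4.5); G = 10.
W^NE = (Σα)·G − ½Σα_i² = 10² − ½·37.18 = 81.41.
Planner sets g_i = Σα_j = 10 for every i, so G^SO = 3·10 = 30.
W^SO = (Σα)·G^SO − ½·3·(Σα)² = (3/2)·10² = 150.
Deadweight loss = W^SO − W^NE = 68.59.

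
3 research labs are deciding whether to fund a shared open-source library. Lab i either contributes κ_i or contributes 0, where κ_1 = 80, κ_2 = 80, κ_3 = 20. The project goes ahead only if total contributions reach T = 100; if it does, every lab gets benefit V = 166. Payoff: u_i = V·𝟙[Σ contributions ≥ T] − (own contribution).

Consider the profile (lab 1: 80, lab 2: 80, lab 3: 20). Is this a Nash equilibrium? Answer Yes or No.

No

Total = 180 ≥ 100: provided.
Lab 1 (pledges 80, payoff 86): dropping to 0 → total 100, payoff 166. Profitable deviation.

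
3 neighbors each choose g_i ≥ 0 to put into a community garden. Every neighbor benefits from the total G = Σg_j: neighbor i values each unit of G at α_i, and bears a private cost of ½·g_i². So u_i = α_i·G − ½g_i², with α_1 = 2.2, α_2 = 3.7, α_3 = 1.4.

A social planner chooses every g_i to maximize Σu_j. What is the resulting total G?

21.9

Planner FOC: ∂(Σu_j)/∂g_i = (Σα_j) − g_i = 0, so g_i^SO = Σα_j = 7.3 for every i; G^SO = 21.9.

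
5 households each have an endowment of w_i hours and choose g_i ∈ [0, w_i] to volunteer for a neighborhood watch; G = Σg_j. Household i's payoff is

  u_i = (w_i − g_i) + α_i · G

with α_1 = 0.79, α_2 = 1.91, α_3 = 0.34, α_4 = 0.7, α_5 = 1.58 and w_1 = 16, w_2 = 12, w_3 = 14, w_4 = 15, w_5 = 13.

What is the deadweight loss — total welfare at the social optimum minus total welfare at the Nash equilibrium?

∂u_i/∂g_i = α_i − 1, so household i contributes w_i if α_i > 1, else 0.
α_i > 1 for i ∈ {2, 5}; NE contributions (0, 12, 0, 0, 13), G = 25.
W^NE = Σw_i − G^NE + (Σα_i)·G^NE = 70 + 4.32·25 = 178.
Planner: ∂(Σu_j)/∂g_i = Σα_j − 1 = 4.32 > 0, so everyone contributes w_i; G^SO = 70, W^SO = 70 + 4.32·70 = 372.4.
Deadweight loss = 194.4.

194.4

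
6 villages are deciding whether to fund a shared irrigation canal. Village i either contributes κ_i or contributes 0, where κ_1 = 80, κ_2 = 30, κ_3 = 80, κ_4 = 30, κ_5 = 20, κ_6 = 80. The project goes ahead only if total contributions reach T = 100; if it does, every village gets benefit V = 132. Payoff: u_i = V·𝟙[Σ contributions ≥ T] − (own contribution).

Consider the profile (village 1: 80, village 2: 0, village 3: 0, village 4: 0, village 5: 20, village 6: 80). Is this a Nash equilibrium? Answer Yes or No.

Total = 180 ≥ 100: provided.
Village 1 (pledges 80, payoff 52): dropping to 0 → total 100, payoff 132. Profitable deviation.

No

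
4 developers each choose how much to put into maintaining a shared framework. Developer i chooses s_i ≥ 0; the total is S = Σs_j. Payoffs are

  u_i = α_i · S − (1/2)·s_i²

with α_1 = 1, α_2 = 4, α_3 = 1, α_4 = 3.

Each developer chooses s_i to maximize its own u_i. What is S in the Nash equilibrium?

9

Developer i's FOC: ∂u_i/∂s_i = α_i − s_i = 0, so s_i* = α_i.
NE contributions = (1, 4, 1, 3); S = 9.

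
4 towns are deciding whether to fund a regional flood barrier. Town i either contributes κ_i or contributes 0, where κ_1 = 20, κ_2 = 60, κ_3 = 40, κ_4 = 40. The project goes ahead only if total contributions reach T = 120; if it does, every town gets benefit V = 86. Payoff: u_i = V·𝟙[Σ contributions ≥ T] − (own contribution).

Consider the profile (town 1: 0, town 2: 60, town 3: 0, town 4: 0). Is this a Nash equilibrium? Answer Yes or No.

Total = 60 < 120: not provided.
Town 1 (pledges 0, payoff 0): pledging 20 → total 80, payoff -20. No gain.
Town 2 (pledges 60, payoff -60): dropping to 0 → total 0, payoff 0. Profitable deviation.

No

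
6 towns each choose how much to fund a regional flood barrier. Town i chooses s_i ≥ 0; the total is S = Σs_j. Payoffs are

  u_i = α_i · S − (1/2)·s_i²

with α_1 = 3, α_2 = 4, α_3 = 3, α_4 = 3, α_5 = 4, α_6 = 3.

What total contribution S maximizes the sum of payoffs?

Planner FOC: ∂(Σu_j)/∂s_i = (Σα_j) − s_i = 0, so s_i^SO = Σα_j = 20 for every i; S^SO = 120.

120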